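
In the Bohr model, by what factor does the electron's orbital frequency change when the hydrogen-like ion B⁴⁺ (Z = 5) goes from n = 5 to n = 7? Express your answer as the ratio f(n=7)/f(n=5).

f ∝ Z^2 · n^-3; with Z fixed, f ∝ n^-3.
f(n=7)/f(n=5) = (7/5)^-3 = 125/343

125/343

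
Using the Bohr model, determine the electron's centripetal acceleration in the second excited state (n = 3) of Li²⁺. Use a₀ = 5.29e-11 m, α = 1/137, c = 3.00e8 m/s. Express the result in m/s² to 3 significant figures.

r = n²a₀/Z = 1.59e-10 m, v = Zαc/n = 2.19e6 m/s
a = v²/r = (2.19e6)² / 1.59e-10 = 3.02e22 m/s²

3.02e22 m/s²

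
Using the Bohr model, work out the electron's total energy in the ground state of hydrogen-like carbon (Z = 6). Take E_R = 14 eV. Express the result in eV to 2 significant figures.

-500 eV

E_n = −E_R·Z²/n² = −14 × 6²/1² = -500 eV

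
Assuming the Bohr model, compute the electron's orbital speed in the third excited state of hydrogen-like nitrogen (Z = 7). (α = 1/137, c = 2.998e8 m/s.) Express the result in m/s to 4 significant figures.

v_n = Zαc/n = 7 × 0.007299 × 2.998e8 / 4
    = 3.830e6 m/s

3.830e6 m/s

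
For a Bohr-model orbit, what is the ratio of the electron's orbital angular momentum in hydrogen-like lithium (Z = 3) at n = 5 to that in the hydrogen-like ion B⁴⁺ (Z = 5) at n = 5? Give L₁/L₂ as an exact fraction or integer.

1

L = nℏ is independent of Z.
L₁/L₂ = n₁/n₂ = 5/5 = 1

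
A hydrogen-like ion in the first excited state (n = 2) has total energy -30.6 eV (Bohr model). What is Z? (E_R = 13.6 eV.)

3

E_n = −E_R Z²/n² ⇒ Z² = −E_n n²/E_R = 30.6 × 2² / 13.6 ≈ 9.00
Z = 3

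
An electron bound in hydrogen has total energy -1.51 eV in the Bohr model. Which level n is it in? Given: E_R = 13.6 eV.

E_n = −E_R Z²/n² ⇒ n² = E_R Z²/(−E_n) = 13.6 × 1² / 1.51 ≈ 9.01
n = 3

3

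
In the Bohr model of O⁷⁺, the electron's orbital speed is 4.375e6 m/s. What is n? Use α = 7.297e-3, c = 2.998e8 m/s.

v_n = Zαc/n ⇒ n = Zαc/v = 8 × 0.007297 × 2.998e8 / 4.375e6 ≈ 4.00
n = 4

4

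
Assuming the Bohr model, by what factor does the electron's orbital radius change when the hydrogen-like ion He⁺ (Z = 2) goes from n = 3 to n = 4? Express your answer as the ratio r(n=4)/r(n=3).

16/9

r ∝ Z^-1 · n^2; with Z fixed, r ∝ n^2.
r(n=4)/r(n=3) = (4/3)^2 = 16/9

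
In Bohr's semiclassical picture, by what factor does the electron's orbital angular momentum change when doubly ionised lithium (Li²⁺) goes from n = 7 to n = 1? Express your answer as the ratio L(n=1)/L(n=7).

1/7

L = nℏ depends only on n, so L ∝ n.
L(n=1)/L(n=7) = (1/7)^1 = 1/7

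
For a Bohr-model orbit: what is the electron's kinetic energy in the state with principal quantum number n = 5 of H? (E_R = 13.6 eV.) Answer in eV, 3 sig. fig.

For a Coulomb orbit the virial theorem gives K = −E_n.
E_n = −E_R·Z²/n², so K = E_R·Z²/n² = 13.6 × 1²/5² = 0.544 eV

0.544 eV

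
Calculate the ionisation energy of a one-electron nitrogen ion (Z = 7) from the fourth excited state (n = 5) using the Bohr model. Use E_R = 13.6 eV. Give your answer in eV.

E_n = −E_R·Z²/n² = −13.6 × 7²/5² eV = -26.7 eV
Ionisation energy = −E_n = 26.7 eV

26.7 eV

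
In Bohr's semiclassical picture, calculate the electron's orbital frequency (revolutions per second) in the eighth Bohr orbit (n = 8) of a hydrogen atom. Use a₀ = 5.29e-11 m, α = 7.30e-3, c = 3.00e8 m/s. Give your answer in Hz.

1.29e13 Hz

r = n²a₀/Z = 3.39e-9 m, v = Zαc/n = 2.74e5 m/s
f = v/(2πr) = 1.29e13 Hz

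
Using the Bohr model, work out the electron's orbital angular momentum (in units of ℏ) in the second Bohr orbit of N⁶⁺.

L_n = nℏ, so L/ℏ = n = 2.

2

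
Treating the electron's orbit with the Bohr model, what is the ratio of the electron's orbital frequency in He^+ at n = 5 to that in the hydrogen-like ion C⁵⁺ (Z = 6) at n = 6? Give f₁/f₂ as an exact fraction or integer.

24/125

f ∝ Z^2 · n^-3
f₁/f₂ = (2/6)^2 · (5/6)^-3 = 24/125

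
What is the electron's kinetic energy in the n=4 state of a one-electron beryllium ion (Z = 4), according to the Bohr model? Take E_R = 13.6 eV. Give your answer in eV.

For a Coulomb orbit the virial theorem gives K = −E_n.
E_n = −E_R·Z²/n², so K = E_R·Z²/n² = 13.6 × 4²/4² = 13.6 eV

13.6 eV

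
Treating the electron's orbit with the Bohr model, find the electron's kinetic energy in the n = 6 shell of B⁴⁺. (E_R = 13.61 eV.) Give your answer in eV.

For a Coulomb orbit the virial theorem gives K = −E_n.
E_n = −E_R·Z²/n², so K = E_R·Z²/n² = 13.61 × 5²/6² = 9.451 eV

9.451 eV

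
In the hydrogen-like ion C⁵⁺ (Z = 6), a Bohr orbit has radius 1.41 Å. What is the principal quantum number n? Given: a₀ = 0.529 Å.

r_n = n²a₀/Z ⇒ n² = rZ/a₀ = 1.41 × 6 / 0.529 ≈ 15.99
n = 4

4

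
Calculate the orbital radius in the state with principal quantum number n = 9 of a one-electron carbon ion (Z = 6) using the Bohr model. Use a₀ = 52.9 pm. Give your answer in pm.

714 pm

r_n = n²a₀/Z = 9² × 52.9 / 6
    = 81 × 52.9 / 6 = 714 pm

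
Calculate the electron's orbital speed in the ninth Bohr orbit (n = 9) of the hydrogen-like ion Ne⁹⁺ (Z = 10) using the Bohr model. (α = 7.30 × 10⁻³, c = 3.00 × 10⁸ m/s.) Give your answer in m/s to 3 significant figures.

2.43 × 10⁶ m/s

v_n = Zαc/n = 10 × 0.00730 × 3.00 × 10⁸ / 9
    = 2.43 × 10⁶ m/s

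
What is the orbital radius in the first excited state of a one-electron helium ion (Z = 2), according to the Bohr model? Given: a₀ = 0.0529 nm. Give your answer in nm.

0.106 nm

r_n = n²a₀/Z = 2² × 0.0529 / 2
    = 4 × 0.0529 / 2 = 0.106 nm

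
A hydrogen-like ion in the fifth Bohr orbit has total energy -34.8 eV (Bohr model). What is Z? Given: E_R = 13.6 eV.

E_n = −E_R Z²/n² ⇒ Z² = −E_n n²/E_R = 34.8 × 5² / 13.6 ≈ 63.97
Z = 8

8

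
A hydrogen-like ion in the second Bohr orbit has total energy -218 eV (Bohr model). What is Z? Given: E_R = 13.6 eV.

E_n = −E_R Z²/n² ⇒ Z² = −E_n n²/E_R = 218 × 2² / 13.6 ≈ 64.12
Z = 8

8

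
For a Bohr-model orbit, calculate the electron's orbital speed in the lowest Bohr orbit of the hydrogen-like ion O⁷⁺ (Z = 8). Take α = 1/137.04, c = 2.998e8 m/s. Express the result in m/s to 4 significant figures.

v_n = Zαc/n = 8 × 0.007297 × 2.998e8 / 1
    = 1.750e7 m/s

1.750e7 m/s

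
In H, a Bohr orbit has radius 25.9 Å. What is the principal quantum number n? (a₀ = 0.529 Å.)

7

r_n = n²a₀/Z ⇒ n² = rZ/a₀ = 25.9 × 1 / 0.529 ≈ 48.96
n = 7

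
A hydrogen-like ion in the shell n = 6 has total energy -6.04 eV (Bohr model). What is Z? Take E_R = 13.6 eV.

4

E_n = −E_R Z²/n² ⇒ Z² = −E_n n²/E_R = 6.04 × 6² / 13.6 ≈ 15.99
Z = 4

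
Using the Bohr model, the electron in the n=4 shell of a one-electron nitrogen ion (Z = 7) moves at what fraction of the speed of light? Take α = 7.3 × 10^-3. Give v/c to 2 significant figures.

v_n = Zαc/n, so v/c = Zα/n = 7 × 0.0073 / 4 = 0.013

0.013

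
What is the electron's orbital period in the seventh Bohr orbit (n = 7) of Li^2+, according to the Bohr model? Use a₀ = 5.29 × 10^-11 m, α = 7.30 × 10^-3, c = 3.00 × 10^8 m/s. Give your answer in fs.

5.78 fs

r = n²a₀/Z = 7²·5.29 × 10^-11/3 = 8.64 × 10^-10 m
v = Zαc/n = 3·0.00730·3.00 × 10^8/7 = 9.39 × 10^5 m/s
T = 2πr/v = 5.78 × 10^-15 s = 5.78 fs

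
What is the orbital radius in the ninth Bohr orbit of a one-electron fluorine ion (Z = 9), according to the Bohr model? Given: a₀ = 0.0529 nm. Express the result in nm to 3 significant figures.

r_n = n²a₀/Z = 9² × 0.0529 / 9
    = 81 × 0.0529 / 9 = 0.476 nm

0.476 nm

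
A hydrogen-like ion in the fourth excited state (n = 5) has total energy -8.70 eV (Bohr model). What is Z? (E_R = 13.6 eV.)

4

E_n = −E_R Z²/n² ⇒ Z² = −E_n n²/E_R = 8.70 × 5² / 13.6 ≈ 15.99
Z = 4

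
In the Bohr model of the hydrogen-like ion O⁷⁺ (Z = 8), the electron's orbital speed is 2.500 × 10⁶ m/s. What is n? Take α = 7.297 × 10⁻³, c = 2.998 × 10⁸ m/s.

7

v_n = Zαc/n ⇒ n = Zαc/v = 8 × 0.007297 × 2.998 × 10⁸ / 2.500 × 10⁶ ≈ 7.00
n = 7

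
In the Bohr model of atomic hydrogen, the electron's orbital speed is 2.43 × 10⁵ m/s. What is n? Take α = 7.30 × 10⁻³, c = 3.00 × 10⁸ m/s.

9

v_n = Zαc/n ⇒ n = Zαc/v = 1 × 0.00730 × 3.00 × 10⁸ / 2.43 × 10⁵ ≈ 9.01
n = 9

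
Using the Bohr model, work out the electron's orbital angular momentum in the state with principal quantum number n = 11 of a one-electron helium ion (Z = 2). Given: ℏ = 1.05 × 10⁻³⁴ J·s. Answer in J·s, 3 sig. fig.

1.16 × 10⁻³³ J·s

L_n = nℏ = 11 × 1.05 × 10⁻³⁴ = 1.16 × 10⁻³³ J·s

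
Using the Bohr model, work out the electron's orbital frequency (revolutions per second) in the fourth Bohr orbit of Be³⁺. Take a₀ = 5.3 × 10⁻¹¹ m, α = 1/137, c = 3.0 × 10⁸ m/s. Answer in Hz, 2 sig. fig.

1.6 × 10¹⁵ Hz

r = n²a₀/Z = 2.1 × 10⁻¹⁰ m, v = Zαc/n = 2.2 × 10⁶ m/s
f = v/(2πr) = 1.6 × 10¹⁵ Hz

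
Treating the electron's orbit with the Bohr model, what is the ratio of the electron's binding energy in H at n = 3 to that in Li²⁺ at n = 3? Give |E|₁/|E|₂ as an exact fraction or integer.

|E| ∝ Z^2 · n^-2
|E|₁/|E|₂ = (1/3)^2 · (3/3)^-2 = 1/9

1/9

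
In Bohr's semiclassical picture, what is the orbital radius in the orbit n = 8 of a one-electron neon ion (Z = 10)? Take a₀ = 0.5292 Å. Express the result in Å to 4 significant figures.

3.387 Å

r_n = n²a₀/Z = 8² × 0.5292 / 10
    = 64 × 0.5292 / 10 = 3.387 Å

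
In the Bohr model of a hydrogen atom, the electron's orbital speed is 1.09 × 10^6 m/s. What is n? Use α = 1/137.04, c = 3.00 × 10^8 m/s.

2

v_n = Zαc/n ⇒ n = Zαc/v = 1 × 0.00730 × 3.00 × 10^8 / 1.09 × 10^6 ≈ 2.01
n = 2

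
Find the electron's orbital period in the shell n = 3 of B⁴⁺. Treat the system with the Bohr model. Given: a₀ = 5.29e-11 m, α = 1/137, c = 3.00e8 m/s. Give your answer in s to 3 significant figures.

1.64e-16 s

r = n²a₀/Z = 3²·5.29e-11/5 = 9.52e-11 m
v = Zαc/n = 5·0.00730·3.00e8/3 = 3.65e6 m/s
T = 2πr/v = 1.64e-16 s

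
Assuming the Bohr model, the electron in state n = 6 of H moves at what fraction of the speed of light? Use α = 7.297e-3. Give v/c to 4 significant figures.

0.001216

v_n = Zαc/n, so v/c = Zα/n = 1 × 0.007297 / 6 = 0.001216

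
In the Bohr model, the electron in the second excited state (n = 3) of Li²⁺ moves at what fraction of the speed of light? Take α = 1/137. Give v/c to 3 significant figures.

v_n = Zαc/n, so v/c = Zα/n = 3 × 0.00730 / 3 = 0.00730

0.00730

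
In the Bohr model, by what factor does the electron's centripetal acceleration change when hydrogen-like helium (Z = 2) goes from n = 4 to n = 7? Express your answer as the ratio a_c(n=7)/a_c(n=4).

256/2401

a_c ∝ Z^3 · n^-4; with Z fixed, a_c ∝ n^-4.
a_c(n=7)/a_c(n=4) = (7/4)^-4 = 256/2401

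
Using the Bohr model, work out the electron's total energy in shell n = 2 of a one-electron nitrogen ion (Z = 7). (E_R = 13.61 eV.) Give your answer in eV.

-166.7 eV

E_n = −E_R·Z²/n² = −13.61 × 7²/2² = -166.7 eV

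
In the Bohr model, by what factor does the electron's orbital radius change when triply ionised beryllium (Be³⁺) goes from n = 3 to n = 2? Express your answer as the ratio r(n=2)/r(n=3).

4/9

r ∝ Z^-1 · n^2; with Z fixed, r ∝ n^2.
r(n=2)/r(n=3) = (2/3)^2 = 4/9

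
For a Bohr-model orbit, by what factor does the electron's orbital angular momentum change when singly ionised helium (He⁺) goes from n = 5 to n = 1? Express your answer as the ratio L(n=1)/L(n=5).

1/5

L = nℏ depends only on n, so L ∝ n.
L(n=1)/L(n=5) = (1/5)^1 = 1/5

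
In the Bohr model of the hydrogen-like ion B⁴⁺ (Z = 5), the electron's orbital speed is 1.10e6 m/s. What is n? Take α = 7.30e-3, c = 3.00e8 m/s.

v_n = Zαc/n ⇒ n = Zαc/v = 5 × 0.00730 × 3.00e8 / 1.10e6 ≈ 9.95
n = 10

10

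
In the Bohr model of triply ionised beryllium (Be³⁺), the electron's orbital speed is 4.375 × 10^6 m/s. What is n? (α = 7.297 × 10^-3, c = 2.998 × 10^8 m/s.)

v_n = Zαc/n ⇒ n = Zαc/v = 4 × 0.007297 × 2.998 × 10^8 / 4.375 × 10^6 ≈ 2.00
n = 2

2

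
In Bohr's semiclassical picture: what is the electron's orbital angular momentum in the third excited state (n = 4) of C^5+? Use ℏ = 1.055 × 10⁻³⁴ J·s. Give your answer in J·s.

L_n = nℏ = 4 × 1.055 × 10⁻³⁴ = 4.220 × 10⁻³⁴ J·s

4.220 × 10⁻³⁴ J·s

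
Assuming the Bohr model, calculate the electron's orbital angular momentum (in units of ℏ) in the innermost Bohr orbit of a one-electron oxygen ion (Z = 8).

1

L_n = nℏ, so L/ℏ = n = 1.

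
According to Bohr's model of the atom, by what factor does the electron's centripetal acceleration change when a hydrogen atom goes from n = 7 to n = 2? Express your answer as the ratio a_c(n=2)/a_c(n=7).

2401/16

a_c ∝ Z^3 · n^-4; with Z fixed, a_c ∝ n^-4.
a_c(n=2)/a_c(n=7) = (2/7)^-4 = 2401/16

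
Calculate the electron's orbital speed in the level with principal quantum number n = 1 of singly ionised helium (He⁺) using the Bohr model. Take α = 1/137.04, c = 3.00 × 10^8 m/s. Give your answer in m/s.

4.38 × 10^6 m/s

v_n = Zαc/n = 2 × 0.00730 × 3.00 × 10^8 / 1
    = 4.38 × 10^6 m/s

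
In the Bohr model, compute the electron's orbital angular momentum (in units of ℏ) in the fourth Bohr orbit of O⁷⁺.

L_n = nℏ, so L/ℏ = n = 4.

4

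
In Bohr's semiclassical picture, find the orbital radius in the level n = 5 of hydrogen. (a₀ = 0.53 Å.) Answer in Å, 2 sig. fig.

13 Å

r_n = n²a₀/Z = 5² × 0.53 / 1
    = 25 × 0.53 / 1 = 13 Å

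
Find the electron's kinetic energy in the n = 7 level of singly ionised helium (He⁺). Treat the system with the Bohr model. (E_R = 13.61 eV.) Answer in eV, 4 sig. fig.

1.111 eV

For a Coulomb orbit the virial theorem gives K = −E_n.
E_n = −E_R·Z²/n², so K = E_R·Z²/n² = 13.61 × 2²/7² = 1.111 eV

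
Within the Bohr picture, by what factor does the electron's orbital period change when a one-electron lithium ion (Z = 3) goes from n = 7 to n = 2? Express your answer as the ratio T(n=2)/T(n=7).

8/343

T ∝ Z^-2 · n^3; with Z fixed, T ∝ n^3.
T(n=2)/T(n=7) = (2/7)^3 = 8/343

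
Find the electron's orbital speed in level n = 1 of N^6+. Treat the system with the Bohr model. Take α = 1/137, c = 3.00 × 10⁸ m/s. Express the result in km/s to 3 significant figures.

v_n = Zαc/n = 7 × 0.00730 × 3.00 × 10⁸ / 1
    = 1.53 × 10⁴ km/s

1.53 × 10⁴ km/s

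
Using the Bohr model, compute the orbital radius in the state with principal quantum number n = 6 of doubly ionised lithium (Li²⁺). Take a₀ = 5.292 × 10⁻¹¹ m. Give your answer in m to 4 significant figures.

r_n = n²a₀/Z = 6² × 5.292 × 10⁻¹¹ / 3
    = 36 × 5.292 × 10⁻¹¹ / 3 = 6.350 × 10⁻¹⁰ m

6.350 × 10⁻¹⁰ m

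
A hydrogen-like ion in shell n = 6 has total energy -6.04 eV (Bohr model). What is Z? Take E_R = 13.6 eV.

E_n = −E_R Z²/n² ⇒ Z² = −E_n n²/E_R = 6.04 × 6² / 13.6 ≈ 15.99
Z = 4

4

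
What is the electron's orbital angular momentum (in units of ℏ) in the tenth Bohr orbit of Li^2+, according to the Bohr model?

L_n = nℏ, so L/ℏ = n = 10.

10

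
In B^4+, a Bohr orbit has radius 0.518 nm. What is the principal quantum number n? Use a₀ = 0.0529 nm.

7

r_n = n²a₀/Z ⇒ n² = rZ/a₀ = 0.518 × 5 / 0.0529 ≈ 48.96
n = 7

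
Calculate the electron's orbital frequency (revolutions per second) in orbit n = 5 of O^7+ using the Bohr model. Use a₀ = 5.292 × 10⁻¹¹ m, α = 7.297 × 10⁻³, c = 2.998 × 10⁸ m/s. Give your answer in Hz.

3.369 × 10¹⁵ Hz

r = n²a₀/Z = 1.654 × 10⁻¹⁰ m, v = Zαc/n = 3.500 × 10⁶ m/s
f = v/(2πr) = 3.369 × 10¹⁵ Hz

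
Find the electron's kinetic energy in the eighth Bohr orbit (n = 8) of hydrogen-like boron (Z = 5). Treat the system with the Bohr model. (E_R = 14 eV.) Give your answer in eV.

5.5 eV

For a Coulomb orbit the virial theorem gives K = −E_n.
E_n = −E_R·Z²/n², so K = E_R·Z²/n² = 14 × 5²/8² = 5.5 eV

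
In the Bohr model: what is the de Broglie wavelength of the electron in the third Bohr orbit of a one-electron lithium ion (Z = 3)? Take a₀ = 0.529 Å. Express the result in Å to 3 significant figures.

The Bohr quantisation condition is nλ = 2πr_n.
r_n = n²a₀/Z = 1.59 Å
λ = 2πr_n/n = 2π·1.59/3 = 3.32 Å

3.32 Å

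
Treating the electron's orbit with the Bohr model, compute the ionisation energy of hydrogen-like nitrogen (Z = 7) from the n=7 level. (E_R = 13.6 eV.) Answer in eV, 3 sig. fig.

13.6 eV

E_n = −E_R·Z²/n² = −13.6 × 7²/7² eV = -13.6 eV
Ionisation energy = −E_n = 13.6 eV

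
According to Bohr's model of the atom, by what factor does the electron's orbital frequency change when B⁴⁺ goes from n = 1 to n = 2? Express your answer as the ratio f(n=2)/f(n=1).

f ∝ Z^2 · n^-3; with Z fixed, f ∝ n^-3.
f(n=2)/f(n=1) = (2/1)^-3 = 1/8

1/8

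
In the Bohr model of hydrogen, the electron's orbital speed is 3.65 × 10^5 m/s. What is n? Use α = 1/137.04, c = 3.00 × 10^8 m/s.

v_n = Zαc/n ⇒ n = Zαc/v = 1 × 0.00730 × 3.00 × 10^8 / 3.65 × 10^5 ≈ 6.00
n = 6

6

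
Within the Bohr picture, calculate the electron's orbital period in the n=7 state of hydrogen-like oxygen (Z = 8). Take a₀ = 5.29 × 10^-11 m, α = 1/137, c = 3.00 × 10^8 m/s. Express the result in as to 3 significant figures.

813 as

r = n²a₀/Z = 7²·5.29 × 10^-11/8 = 3.24 × 10^-10 m
v = Zαc/n = 8·0.00730·3.00 × 10^8/7 = 2.50 × 10^6 m/s
T = 2πr/v = 8.13 × 10^-16 s = 813 as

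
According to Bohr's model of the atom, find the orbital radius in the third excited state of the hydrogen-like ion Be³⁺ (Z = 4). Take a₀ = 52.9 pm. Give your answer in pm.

212 pm

r_n = n²a₀/Z = 4² × 52.9 / 4
    = 16 × 52.9 / 4 = 212 pm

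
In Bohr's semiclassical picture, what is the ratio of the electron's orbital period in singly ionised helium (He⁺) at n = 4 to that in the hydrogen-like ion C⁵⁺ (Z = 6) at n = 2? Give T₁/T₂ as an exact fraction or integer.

72

T ∝ Z^-2 · n^3
T₁/T₂ = (2/6)^-2 · (4/2)^3 = 72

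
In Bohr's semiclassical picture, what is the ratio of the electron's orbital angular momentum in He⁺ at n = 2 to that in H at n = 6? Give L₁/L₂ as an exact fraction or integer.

1/3

L = nℏ is independent of Z.
L₁/L₂ = n₁/n₂ = 2/6 = 1/3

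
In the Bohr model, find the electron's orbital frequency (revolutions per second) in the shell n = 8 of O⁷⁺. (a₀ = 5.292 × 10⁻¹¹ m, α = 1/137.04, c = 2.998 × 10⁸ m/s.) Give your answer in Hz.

r = n²a₀/Z = 4.234 × 10⁻¹⁰ m, v = Zαc/n = 2.188 × 10⁶ m/s
f = v/(2πr) = 8.224 × 10¹⁴ Hz

8.224 × 10¹⁴ Hz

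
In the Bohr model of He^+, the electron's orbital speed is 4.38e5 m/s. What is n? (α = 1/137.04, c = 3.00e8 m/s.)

v_n = Zαc/n ⇒ n = Zαc/v = 2 × 0.00730 × 3.00e8 / 4.38e5 ≈ 10.00
n = 10

10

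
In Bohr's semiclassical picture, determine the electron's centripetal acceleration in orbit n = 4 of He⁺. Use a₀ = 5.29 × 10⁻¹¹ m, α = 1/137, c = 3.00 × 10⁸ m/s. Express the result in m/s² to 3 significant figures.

2.83 × 10²¹ m/s²

r = n²a₀/Z = 4.23 × 10⁻¹⁰ m, v = Zαc/n = 1.09 × 10⁶ m/s
a = v²/r = (1.09 × 10⁶)² / 4.23 × 10⁻¹⁰ = 2.83 × 10²¹ m/s²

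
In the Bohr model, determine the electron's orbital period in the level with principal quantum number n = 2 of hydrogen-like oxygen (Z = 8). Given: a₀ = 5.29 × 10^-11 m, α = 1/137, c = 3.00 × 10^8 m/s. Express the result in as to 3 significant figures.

r = n²a₀/Z = 2²·5.29 × 10^-11/8 = 2.65 × 10^-11 m
v = Zαc/n = 8·0.00730·3.00 × 10^8/2 = 8.76 × 10^6 m/s
T = 2πr/v = 1.90 × 10^-17 s = 19.0 as

19.0 as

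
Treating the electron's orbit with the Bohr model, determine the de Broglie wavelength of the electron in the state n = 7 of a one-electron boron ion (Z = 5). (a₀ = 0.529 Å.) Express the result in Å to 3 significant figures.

The Bohr quantisation condition is nλ = 2πr_n.
r_n = n²a₀/Z = 5.18 Å
λ = 2πr_n/n = 2π·5.18/7 = 4.65 Å

4.65 Å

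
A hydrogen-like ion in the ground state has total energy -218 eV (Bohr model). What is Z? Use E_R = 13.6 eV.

E_n = −E_R Z²/n² ⇒ Z² = −E_n n²/E_R = 218 × 1² / 13.6 ≈ 16.03
Z = 4

4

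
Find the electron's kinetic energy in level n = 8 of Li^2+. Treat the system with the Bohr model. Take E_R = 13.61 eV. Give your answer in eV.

1.914 eV

For a Coulomb orbit the virial theorem gives K = −E_n.
E_n = −E_R·Z²/n², so K = E_R·Z²/n² = 13.61 × 3²/8² = 1.914 eV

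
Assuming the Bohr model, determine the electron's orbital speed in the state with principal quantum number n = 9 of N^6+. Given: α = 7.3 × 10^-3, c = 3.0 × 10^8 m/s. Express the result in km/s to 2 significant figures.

v_n = Zαc/n = 7 × 0.0073 × 3.0 × 10^8 / 9
    = 1700 km/s

1700 km/s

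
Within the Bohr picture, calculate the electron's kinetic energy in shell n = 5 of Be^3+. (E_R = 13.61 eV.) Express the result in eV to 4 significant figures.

8.710 eV

For a Coulomb orbit the virial theorem gives K = −E_n.
E_n = −E_R·Z²/n², so K = E_R·Z²/n² = 13.61 × 4²/5² = 8.710 eV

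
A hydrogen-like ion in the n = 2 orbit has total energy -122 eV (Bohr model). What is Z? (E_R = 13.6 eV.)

6

E_n = −E_R Z²/n² ⇒ Z² = −E_n n²/E_R = 122 × 2² / 13.6 ≈ 35.88
Z = 6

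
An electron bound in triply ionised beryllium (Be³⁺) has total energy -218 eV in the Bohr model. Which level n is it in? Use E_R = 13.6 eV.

1

E_n = −E_R Z²/n² ⇒ n² = E_R Z²/(−E_n) = 13.6 × 4² / 218 ≈ 1.00
n = 1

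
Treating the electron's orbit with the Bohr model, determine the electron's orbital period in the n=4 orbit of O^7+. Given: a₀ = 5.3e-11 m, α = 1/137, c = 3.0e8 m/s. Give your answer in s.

r = n²a₀/Z = 4²·5.3e-11/8 = 1.1e-10 m
v = Zαc/n = 8·0.0073·3.0e8/4 = 4.4e6 m/s
T = 2πr/v = 1.5e-16 s

1.5e-16 s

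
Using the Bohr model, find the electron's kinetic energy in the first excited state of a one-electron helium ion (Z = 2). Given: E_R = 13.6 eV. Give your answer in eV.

13.6 eV

For a Coulomb orbit the virial theorem gives K = −E_n.
E_n = −E_R·Z²/n², so K = E_R·Z²/n² = 13.6 × 2²/2² = 13.6 eV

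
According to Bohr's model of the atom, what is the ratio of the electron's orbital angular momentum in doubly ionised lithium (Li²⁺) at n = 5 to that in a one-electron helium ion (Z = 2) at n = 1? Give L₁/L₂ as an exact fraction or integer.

L = nℏ is independent of Z.
L₁/L₂ = n₁/n₂ = 5/1 = 5

5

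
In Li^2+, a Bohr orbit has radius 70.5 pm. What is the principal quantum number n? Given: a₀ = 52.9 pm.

2

r_n = n²a₀/Z ⇒ n² = rZ/a₀ = 70.5 × 3 / 52.9 ≈ 4.00
n = 2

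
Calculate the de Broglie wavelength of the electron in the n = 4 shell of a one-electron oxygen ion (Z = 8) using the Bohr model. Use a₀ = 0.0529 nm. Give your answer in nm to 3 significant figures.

0.166 nm

The Bohr quantisation condition is nλ = 2πr_n.
r_n = n²a₀/Z = 0.106 nm
λ = 2πr_n/n = 2π·0.106/4 = 0.166 nm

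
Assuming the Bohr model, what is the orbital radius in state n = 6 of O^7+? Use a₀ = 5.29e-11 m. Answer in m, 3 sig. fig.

r_n = n²a₀/Z = 6² × 5.29e-11 / 8
    = 36 × 5.29e-11 / 8 = 2.38e-10 m

2.38e-10 m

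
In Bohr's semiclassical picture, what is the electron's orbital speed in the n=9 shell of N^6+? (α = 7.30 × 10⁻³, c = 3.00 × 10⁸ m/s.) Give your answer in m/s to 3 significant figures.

v_n = Zαc/n = 7 × 0.00730 × 3.00 × 10⁸ / 9
    = 1.70 × 10⁶ m/s

1.70 × 10⁶ m/s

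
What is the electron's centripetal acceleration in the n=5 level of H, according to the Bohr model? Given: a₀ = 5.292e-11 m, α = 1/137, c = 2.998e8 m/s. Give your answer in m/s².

1.448e20 m/s²

r = n²a₀/Z = 1.323e-9 m, v = Zαc/n = 4.377e5 m/s
a = v²/r = (4.377e5)² / 1.323e-9 = 1.448e20 m/s²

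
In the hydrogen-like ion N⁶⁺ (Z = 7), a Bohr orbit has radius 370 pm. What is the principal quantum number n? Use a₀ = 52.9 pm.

7

r_n = n²a₀/Z ⇒ n² = rZ/a₀ = 370 × 7 / 52.9 ≈ 48.96
n = 7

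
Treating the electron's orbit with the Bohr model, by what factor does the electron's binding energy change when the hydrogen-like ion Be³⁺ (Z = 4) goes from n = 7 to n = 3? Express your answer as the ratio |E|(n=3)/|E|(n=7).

49/9

|E| ∝ Z^2 · n^-2; with Z fixed, |E| ∝ n^-2.
|E|(n=3)/|E|(n=7) = (3/7)^-2 = 49/9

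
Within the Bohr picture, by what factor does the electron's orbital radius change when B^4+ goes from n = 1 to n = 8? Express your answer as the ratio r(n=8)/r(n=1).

r ∝ Z^-1 · n^2; with Z fixed, r ∝ n^2.
r(n=8)/r(n=1) = (8/1)^2 = 64

64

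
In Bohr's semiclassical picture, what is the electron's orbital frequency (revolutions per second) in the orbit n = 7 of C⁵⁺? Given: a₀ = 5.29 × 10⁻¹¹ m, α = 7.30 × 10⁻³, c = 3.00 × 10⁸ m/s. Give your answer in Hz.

r = n²a₀/Z = 4.32 × 10⁻¹⁰ m, v = Zαc/n = 1.88 × 10⁶ m/s
f = v/(2πr) = 6.92 × 10¹⁴ Hz

6.92 × 10¹⁴ Hz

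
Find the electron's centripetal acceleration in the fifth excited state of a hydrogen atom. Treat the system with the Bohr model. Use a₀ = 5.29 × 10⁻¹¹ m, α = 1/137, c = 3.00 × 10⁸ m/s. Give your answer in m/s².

r = n²a₀/Z = 1.90 × 10⁻⁹ m, v = Zαc/n = 3.65 × 10⁵ m/s
a = v²/r = (3.65 × 10⁵)² / 1.90 × 10⁻⁹ = 6.99 × 10¹⁹ m/s²

6.99 × 10¹⁹ m/s²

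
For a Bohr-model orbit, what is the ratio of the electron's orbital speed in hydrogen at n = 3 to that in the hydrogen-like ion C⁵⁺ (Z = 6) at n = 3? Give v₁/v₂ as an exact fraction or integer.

1/6

v ∝ Z^1 · n^-1
v₁/v₂ = (1/6)^1 · (3/3)^-1 = 1/6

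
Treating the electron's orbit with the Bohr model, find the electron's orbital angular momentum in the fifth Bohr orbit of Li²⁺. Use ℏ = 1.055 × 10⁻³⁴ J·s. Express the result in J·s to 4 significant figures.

L_n = nℏ = 5 × 1.055 × 10⁻³⁴ = 5.275 × 10⁻³⁴ J·s

5.275 × 10⁻³⁴ J·s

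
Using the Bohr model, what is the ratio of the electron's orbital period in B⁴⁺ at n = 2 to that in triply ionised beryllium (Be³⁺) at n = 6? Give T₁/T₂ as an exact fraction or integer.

T ∝ Z^-2 · n^3
T₁/T₂ = (5/4)^-2 · (2/6)^3 = 16/675

16/675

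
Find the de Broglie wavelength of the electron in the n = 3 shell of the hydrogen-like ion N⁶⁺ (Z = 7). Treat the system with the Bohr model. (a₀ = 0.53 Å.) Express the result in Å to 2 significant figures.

1.4 Å

The Bohr quantisation condition is nλ = 2πr_n.
r_n = n²a₀/Z = 0.68 Å
λ = 2πr_n/n = 2π·0.68/3 = 1.4 Å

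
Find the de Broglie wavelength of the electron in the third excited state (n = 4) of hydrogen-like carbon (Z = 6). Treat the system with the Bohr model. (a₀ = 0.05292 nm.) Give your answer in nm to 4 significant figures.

0.2217 nm

The Bohr quantisation condition is nλ = 2πr_n.
r_n = n²a₀/Z = 0.1411 nm
λ = 2πr_n/n = 2π·0.1411/4 = 0.2217 nm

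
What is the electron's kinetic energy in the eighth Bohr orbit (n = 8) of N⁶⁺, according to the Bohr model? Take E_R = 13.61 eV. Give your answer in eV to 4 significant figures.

10.42 eV

For a Coulomb orbit the virial theorem gives K = −E_n.
E_n = −E_R·Z²/n², so K = E_R·Z²/n² = 13.61 × 7²/8² = 10.42 eV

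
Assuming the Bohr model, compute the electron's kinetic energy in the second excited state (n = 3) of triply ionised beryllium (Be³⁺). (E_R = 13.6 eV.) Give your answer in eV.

For a Coulomb orbit the virial theorem gives K = −E_n.
E_n = −E_R·Z²/n², so K = E_R·Z²/n² = 13.6 × 4²/3² = 24.2 eV

24.2 eV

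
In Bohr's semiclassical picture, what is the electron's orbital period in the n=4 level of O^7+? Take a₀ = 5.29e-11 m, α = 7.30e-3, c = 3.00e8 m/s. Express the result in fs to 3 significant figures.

0.152 fs

r = n²a₀/Z = 4²·5.29e-11/8 = 1.06e-10 m
v = Zαc/n = 8·0.00730·3.00e8/4 = 4.38e6 m/s
T = 2πr/v = 1.52e-16 s = 0.152 fs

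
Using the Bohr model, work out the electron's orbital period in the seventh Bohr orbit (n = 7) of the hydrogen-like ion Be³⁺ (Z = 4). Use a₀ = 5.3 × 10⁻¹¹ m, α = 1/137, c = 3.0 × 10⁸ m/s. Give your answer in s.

r = n²a₀/Z = 7²·5.3 × 10⁻¹¹/4 = 6.5 × 10⁻¹⁰ m
v = Zαc/n = 4·0.0073·3.0 × 10⁸/7 = 1.3 × 10⁶ m/s
T = 2πr/v = 3.3 × 10⁻¹⁵ s

3.3 × 10⁻¹⁵ s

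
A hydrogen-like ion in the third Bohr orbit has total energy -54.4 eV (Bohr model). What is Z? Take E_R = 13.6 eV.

E_n = −E_R Z²/n² ⇒ Z² = −E_n n²/E_R = 54.4 × 3² / 13.6 ≈ 36.00
Z = 6

6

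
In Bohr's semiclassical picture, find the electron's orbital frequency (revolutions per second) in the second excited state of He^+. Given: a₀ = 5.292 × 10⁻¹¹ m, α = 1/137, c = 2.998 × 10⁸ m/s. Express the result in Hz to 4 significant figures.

9.750 × 10¹⁴ Hz

r = n²a₀/Z = 2.381 × 10⁻¹⁰ m, v = Zαc/n = 1.459 × 10⁶ m/s
f = v/(2πr) = 9.750 × 10¹⁴ Hz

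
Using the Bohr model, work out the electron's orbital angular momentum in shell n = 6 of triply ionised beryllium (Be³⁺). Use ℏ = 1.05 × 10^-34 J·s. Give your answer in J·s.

L_n = nℏ = 6 × 1.05 × 10^-34 = 6.30 × 10^-34 J·s

6.30 × 10^-34 J·s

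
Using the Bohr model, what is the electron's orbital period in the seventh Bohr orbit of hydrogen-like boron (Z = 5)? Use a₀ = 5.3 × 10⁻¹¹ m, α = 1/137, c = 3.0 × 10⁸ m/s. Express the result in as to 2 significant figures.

r = n²a₀/Z = 7²·5.3 × 10⁻¹¹/5 = 5.2 × 10⁻¹⁰ m
v = Zαc/n = 5·0.0073·3.0 × 10⁸/7 = 1.6 × 10⁶ m/s
T = 2πr/v = 2.1 × 10⁻¹⁵ s = 2100 as

2100 as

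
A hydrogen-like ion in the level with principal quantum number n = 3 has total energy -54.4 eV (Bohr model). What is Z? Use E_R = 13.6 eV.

6

E_n = −E_R Z²/n² ⇒ Z² = −E_n n²/E_R = 54.4 × 3² / 13.6 ≈ 36.00
Z = 6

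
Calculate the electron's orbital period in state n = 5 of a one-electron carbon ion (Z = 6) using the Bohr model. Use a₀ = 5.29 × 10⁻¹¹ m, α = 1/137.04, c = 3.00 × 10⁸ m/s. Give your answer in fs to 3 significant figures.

r = n²a₀/Z = 5²·5.29 × 10⁻¹¹/6 = 2.20 × 10⁻¹⁰ m
v = Zαc/n = 6·0.00730·3.00 × 10⁸/5 = 2.63 × 10⁶ m/s
T = 2πr/v = 5.27 × 10⁻¹⁶ s = 0.527 fs

0.527 fs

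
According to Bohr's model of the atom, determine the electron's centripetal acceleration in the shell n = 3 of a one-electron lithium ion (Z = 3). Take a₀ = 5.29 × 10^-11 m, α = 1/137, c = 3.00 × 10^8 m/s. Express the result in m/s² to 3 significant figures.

3.02 × 10^22 m/s²

r = n²a₀/Z = 1.59 × 10^-10 m, v = Zαc/n = 2.19 × 10^6 m/s
a = v²/r = (2.19 × 10^6)² / 1.59 × 10^-10 = 3.02 × 10^22 m/s²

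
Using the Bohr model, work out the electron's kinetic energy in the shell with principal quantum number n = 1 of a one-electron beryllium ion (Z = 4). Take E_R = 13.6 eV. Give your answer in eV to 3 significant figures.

For a Coulomb orbit the virial theorem gives K = −E_n.
E_n = −E_R·Z²/n², so K = E_R·Z²/n² = 13.6 × 4²/1² = 218 eV

218 eV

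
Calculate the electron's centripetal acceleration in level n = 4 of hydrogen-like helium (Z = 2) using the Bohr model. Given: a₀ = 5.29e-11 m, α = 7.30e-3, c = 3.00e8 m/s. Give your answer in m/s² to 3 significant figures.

2.83e21 m/s²

r = n²a₀/Z = 4.23e-10 m, v = Zαc/n = 1.09e6 m/s
a = v²/r = (1.09e6)² / 4.23e-10 = 2.83e21 m/s²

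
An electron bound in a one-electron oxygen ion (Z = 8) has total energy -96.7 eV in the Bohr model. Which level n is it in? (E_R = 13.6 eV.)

3

E_n = −E_R Z²/n² ⇒ n² = E_R Z²/(−E_n) = 13.6 × 8² / 96.7 ≈ 9.00
n = 3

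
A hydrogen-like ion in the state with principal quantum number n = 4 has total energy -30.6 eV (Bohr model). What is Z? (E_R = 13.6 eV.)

E_n = −E_R Z²/n² ⇒ Z² = −E_n n²/E_R = 30.6 × 4² / 13.6 ≈ 36.00
Z = 6

6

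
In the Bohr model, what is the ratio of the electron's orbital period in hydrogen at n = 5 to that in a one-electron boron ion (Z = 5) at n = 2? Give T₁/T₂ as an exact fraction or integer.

3125/8

T ∝ Z^-2 · n^3
T₁/T₂ = (1/5)^-2 · (5/2)^3 = 3125/8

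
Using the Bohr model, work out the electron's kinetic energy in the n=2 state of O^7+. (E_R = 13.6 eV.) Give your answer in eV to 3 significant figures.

For a Coulomb orbit the virial theorem gives K = −E_n.
E_n = −E_R·Z²/n², so K = E_R·Z²/n² = 13.6 × 8²/2² = 218 eV

218 eV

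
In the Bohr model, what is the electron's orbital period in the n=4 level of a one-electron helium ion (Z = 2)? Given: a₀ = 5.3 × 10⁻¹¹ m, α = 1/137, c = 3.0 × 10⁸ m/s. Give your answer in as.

2400 as

r = n²a₀/Z = 4²·5.3 × 10⁻¹¹/2 = 4.2 × 10⁻¹⁰ m
v = Zαc/n = 2·0.0073·3.0 × 10⁸/4 = 1.1 × 10⁶ m/s
T = 2πr/v = 2.4 × 10⁻¹⁵ s = 2400 as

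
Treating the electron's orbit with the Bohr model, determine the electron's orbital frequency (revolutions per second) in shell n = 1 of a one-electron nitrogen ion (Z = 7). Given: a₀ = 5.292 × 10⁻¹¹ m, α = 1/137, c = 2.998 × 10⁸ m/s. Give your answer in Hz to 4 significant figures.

3.225 × 10¹⁷ Hz

r = n²a₀/Z = 7.560 × 10⁻¹² m, v = Zαc/n = 1.532 × 10⁷ m/s
f = v/(2πr) = 3.225 × 10¹⁷ Hz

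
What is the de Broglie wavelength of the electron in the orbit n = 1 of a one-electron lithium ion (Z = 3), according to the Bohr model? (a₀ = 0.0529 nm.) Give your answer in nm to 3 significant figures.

The Bohr quantisation condition is nλ = 2πr_n.
r_n = n²a₀/Z = 0.0176 nm
λ = 2πr_n/n = 2π·0.0176/1 = 0.111 nm

0.111 nm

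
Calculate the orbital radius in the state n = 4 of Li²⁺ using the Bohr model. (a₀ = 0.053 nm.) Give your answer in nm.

0.28 nm

r_n = n²a₀/Z = 4² × 0.053 / 3
    = 16 × 0.053 / 3 = 0.28 nm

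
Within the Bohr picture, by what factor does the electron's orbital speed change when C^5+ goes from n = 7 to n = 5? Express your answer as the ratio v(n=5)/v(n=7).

v ∝ Z^1 · n^-1; with Z fixed, v ∝ n^-1.
v(n=5)/v(n=7) = (5/7)^-1 = 7/5

7/5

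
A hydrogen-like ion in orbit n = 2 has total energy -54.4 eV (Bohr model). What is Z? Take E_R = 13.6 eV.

E_n = −E_R Z²/n² ⇒ Z² = −E_n n²/E_R = 54.4 × 2² / 13.6 ≈ 16.00
Z = 4

4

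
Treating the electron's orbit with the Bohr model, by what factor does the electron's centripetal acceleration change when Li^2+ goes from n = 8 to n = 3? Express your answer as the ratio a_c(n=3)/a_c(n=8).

a_c ∝ Z^3 · n^-4; with Z fixed, a_c ∝ n^-4.
a_c(n=3)/a_c(n=8) = (3/8)^-4 = 4096/81

4096/81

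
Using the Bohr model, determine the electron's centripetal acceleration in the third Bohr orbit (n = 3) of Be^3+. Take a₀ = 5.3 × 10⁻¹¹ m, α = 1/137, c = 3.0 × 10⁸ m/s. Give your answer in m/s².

r = n²a₀/Z = 1.2 × 10⁻¹⁰ m, v = Zαc/n = 2.9 × 10⁶ m/s
a = v²/r = (2.9 × 10⁶)² / 1.2 × 10⁻¹⁰ = 7.1 × 10²² m/s²

7.1 × 10²² m/s²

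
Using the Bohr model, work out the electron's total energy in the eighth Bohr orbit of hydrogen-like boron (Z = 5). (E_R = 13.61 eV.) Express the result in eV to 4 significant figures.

-5.316 eV

E_n = −E_R·Z²/n² = −13.61 × 5²/8² = -5.316 eV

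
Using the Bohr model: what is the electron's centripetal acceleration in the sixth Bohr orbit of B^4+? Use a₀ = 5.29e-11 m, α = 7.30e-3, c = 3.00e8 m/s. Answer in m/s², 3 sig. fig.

r = n²a₀/Z = 3.81e-10 m, v = Zαc/n = 1.82e6 m/s
a = v²/r = (1.82e6)² / 3.81e-10 = 8.74e21 m/s²

8.74e21 m/s²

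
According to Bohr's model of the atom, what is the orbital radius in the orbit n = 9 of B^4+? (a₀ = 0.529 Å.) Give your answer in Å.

8.57 Å

r_n = n²a₀/Z = 9² × 0.529 / 5
    = 81 × 0.529 / 5 = 8.57 Å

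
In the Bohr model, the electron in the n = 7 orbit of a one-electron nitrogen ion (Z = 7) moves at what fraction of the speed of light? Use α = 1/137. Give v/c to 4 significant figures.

0.007299

v_n = Zαc/n, so v/c = Zα/n = 7 × 0.007299 / 7 = 0.007299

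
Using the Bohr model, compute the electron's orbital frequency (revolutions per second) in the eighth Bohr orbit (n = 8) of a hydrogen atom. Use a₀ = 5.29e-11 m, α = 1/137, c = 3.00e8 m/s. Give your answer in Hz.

r = n²a₀/Z = 3.39e-9 m, v = Zαc/n = 2.74e5 m/s
f = v/(2πr) = 1.29e13 Hz

1.29e13 Hz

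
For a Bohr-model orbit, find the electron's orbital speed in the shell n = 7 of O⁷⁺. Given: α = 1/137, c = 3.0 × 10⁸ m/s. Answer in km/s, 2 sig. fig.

v_n = Zαc/n = 8 × 0.0073 × 3.0 × 10⁸ / 7
    = 2500 km/s

2500 km/s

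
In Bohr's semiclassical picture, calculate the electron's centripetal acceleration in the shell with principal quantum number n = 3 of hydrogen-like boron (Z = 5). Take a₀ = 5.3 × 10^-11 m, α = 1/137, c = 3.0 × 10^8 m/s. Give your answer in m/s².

r = n²a₀/Z = 9.5 × 10^-11 m, v = Zαc/n = 3.6 × 10^6 m/s
a = v²/r = (3.6 × 10^6)² / 9.5 × 10^-11 = 1.4 × 10^23 m/s²

1.4 × 10^23 m/s²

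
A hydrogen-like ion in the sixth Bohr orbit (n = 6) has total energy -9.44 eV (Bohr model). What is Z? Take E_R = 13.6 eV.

5

E_n = −E_R Z²/n² ⇒ Z² = −E_n n²/E_R = 9.44 × 6² / 13.6 ≈ 24.99
Z = 5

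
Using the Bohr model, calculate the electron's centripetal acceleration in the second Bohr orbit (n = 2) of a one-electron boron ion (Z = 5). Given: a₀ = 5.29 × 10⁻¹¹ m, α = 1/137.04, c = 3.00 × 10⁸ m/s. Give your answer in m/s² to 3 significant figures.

r = n²a₀/Z = 4.23 × 10⁻¹¹ m, v = Zαc/n = 5.47 × 10⁶ m/s
a = v²/r = (5.47 × 10⁶)² / 4.23 × 10⁻¹¹ = 7.08 × 10²³ m/s²

7.08 × 10²³ m/s²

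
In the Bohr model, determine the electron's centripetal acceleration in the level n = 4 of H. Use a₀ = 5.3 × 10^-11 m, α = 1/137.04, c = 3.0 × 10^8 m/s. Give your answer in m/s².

r = n²a₀/Z = 8.5 × 10^-10 m, v = Zαc/n = 5.5 × 10^5 m/s
a = v²/r = (5.5 × 10^5)² / 8.5 × 10^-10 = 3.5 × 10^20 m/s²

3.5 × 10^20 m/s²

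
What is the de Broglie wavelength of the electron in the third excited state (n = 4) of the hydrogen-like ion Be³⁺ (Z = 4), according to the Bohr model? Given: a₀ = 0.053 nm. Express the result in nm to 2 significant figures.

The Bohr quantisation condition is nλ = 2πr_n.
r_n = n²a₀/Z = 0.21 nm
λ = 2πr_n/n = 2π·0.21/4 = 0.33 nm

0.33 nm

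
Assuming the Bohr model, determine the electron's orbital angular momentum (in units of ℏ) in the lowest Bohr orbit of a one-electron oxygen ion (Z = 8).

L_n = nℏ, so L/ℏ = n = 1.

1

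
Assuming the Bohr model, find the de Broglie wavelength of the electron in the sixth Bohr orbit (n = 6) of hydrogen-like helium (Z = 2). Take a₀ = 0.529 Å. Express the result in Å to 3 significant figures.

The Bohr quantisation condition is nλ = 2πr_n.
r_n = n²a₀/Z = 9.52 Å
λ = 2πr_n/n = 2π·9.52/6 = 9.97 Å

9.97 Å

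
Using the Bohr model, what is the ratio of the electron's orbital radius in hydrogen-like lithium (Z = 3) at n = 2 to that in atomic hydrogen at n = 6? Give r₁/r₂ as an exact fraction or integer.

r ∝ Z^-1 · n^2
r₁/r₂ = (3/1)^-1 · (2/6)^2 = 1/27

1/27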